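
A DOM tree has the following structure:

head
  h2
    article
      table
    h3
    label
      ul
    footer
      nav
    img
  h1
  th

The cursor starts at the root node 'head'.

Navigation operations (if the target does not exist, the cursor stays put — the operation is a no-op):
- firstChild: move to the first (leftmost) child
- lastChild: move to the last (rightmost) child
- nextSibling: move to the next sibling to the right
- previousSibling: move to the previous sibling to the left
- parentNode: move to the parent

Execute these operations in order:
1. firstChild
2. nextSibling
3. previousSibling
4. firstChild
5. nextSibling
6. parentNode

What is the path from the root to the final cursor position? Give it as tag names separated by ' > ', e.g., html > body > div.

Answer: head > h2

Derivation:
After 1 (firstChild): h2
After 2 (nextSibling): h1
After 3 (previousSibling): h2
After 4 (firstChild): article
After 5 (nextSibling): h3
After 6 (parentNode): h2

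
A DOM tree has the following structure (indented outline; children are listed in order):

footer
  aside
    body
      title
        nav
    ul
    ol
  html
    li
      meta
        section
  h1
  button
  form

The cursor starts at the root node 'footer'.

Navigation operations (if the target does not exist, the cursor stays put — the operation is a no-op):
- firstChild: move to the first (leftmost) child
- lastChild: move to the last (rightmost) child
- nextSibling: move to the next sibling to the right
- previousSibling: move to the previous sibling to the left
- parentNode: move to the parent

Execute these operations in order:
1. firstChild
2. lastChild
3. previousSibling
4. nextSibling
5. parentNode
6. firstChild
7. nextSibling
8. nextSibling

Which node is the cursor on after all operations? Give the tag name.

Answer: ol

Derivation:
After 1 (firstChild): aside
After 2 (lastChild): ol
After 3 (previousSibling): ul
After 4 (nextSibling): ol
After 5 (parentNode): aside
After 6 (firstChild): body
After 7 (nextSibling): ul
After 8 (nextSibling): ol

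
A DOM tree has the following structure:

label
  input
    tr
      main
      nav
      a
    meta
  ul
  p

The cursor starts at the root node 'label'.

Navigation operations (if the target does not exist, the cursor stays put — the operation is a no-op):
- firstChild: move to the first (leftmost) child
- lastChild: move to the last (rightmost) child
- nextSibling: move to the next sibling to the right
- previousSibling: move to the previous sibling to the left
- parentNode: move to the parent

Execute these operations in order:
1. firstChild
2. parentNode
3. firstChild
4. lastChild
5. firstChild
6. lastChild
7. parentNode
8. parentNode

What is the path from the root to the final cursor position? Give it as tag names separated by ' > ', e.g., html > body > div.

After 1 (firstChild): input
After 2 (parentNode): label
After 3 (firstChild): input
After 4 (lastChild): meta
After 5 (firstChild): meta (no-op, stayed)
After 6 (lastChild): meta (no-op, stayed)
After 7 (parentNode): input
After 8 (parentNode): label

Answer: label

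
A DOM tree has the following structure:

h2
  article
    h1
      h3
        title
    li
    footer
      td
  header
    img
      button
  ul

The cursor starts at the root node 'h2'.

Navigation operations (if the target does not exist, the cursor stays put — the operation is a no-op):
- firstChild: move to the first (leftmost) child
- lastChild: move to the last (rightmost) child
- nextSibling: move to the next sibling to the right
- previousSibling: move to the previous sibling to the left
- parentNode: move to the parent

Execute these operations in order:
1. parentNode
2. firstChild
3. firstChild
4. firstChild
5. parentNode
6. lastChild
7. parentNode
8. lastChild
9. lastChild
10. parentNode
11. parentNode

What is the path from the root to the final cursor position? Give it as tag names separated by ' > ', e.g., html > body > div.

After 1 (parentNode): h2 (no-op, stayed)
After 2 (firstChild): article
After 3 (firstChild): h1
After 4 (firstChild): h3
After 5 (parentNode): h1
After 6 (lastChild): h3
After 7 (parentNode): h1
After 8 (lastChild): h3
After 9 (lastChild): title
After 10 (parentNode): h3
After 11 (parentNode): h1

Answer: h2 > article > h1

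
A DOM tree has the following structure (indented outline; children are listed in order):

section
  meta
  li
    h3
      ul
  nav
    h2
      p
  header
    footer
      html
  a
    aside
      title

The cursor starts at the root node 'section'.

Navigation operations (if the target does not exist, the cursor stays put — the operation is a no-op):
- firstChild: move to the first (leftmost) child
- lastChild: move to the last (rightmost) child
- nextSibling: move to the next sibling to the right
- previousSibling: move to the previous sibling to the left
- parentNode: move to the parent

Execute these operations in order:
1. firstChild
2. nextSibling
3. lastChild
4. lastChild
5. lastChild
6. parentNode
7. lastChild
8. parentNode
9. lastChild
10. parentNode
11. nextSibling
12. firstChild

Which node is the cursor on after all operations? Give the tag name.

Answer: ul

Derivation:
After 1 (firstChild): meta
After 2 (nextSibling): li
After 3 (lastChild): h3
After 4 (lastChild): ul
After 5 (lastChild): ul (no-op, stayed)
After 6 (parentNode): h3
After 7 (lastChild): ul
After 8 (parentNode): h3
After 9 (lastChild): ul
After 10 (parentNode): h3
After 11 (nextSibling): h3 (no-op, stayed)
After 12 (firstChild): ul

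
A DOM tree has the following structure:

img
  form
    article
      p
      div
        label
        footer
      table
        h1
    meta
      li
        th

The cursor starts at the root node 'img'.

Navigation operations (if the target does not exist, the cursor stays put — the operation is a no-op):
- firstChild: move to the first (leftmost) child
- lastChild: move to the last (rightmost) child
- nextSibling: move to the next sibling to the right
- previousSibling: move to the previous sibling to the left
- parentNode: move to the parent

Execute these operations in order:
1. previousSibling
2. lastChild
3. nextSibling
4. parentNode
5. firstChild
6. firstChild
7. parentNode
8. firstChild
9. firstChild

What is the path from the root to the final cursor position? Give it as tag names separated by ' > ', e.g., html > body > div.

Answer: img > form > article > p

Derivation:
After 1 (previousSibling): img (no-op, stayed)
After 2 (lastChild): form
After 3 (nextSibling): form (no-op, stayed)
After 4 (parentNode): img
After 5 (firstChild): form
After 6 (firstChild): article
After 7 (parentNode): form
After 8 (firstChild): article
After 9 (firstChild): p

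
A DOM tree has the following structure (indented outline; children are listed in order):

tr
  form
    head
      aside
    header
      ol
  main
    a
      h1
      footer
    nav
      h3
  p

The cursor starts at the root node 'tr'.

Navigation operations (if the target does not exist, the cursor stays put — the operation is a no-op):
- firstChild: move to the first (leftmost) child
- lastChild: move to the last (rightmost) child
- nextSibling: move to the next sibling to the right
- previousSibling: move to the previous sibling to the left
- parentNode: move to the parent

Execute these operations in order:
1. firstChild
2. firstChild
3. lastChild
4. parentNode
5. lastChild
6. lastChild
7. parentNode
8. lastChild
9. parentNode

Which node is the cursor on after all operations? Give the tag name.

After 1 (firstChild): form
After 2 (firstChild): head
After 3 (lastChild): aside
After 4 (parentNode): head
After 5 (lastChild): aside
After 6 (lastChild): aside (no-op, stayed)
After 7 (parentNode): head
After 8 (lastChild): aside
After 9 (parentNode): head

Answer: head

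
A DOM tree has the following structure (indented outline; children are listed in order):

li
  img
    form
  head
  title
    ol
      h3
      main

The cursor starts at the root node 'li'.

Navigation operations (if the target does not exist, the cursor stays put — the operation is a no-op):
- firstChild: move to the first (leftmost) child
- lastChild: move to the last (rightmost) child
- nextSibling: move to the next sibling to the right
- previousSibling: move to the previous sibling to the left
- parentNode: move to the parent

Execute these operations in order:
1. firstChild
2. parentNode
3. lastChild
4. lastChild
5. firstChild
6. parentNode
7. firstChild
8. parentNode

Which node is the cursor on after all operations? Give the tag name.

After 1 (firstChild): img
After 2 (parentNode): li
After 3 (lastChild): title
After 4 (lastChild): ol
After 5 (firstChild): h3
After 6 (parentNode): ol
After 7 (firstChild): h3
After 8 (parentNode): ol

Answer: ol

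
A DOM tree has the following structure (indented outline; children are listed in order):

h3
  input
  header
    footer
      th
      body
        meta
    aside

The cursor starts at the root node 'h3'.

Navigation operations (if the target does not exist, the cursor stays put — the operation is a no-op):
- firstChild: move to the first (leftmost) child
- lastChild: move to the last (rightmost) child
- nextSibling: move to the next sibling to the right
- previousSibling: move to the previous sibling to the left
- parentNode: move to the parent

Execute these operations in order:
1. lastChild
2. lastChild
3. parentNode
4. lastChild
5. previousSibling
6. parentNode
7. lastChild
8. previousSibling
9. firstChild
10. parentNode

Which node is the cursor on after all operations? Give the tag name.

After 1 (lastChild): header
After 2 (lastChild): aside
After 3 (parentNode): header
After 4 (lastChild): aside
After 5 (previousSibling): footer
After 6 (parentNode): header
After 7 (lastChild): aside
After 8 (previousSibling): footer
After 9 (firstChild): th
After 10 (parentNode): footer

Answer: footer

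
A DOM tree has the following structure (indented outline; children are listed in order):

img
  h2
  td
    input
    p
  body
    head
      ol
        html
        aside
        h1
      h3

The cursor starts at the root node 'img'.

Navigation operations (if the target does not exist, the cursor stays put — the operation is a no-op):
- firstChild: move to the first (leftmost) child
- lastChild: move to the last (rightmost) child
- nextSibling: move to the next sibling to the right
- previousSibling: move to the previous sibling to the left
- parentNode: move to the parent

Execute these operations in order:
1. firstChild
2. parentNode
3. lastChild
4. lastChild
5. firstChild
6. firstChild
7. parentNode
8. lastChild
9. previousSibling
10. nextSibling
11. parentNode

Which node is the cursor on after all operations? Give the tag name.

Answer: ol

Derivation:
After 1 (firstChild): h2
After 2 (parentNode): img
After 3 (lastChild): body
After 4 (lastChild): head
After 5 (firstChild): ol
After 6 (firstChild): html
After 7 (parentNode): ol
After 8 (lastChild): h1
After 9 (previousSibling): aside
After 10 (nextSibling): h1
After 11 (parentNode): ol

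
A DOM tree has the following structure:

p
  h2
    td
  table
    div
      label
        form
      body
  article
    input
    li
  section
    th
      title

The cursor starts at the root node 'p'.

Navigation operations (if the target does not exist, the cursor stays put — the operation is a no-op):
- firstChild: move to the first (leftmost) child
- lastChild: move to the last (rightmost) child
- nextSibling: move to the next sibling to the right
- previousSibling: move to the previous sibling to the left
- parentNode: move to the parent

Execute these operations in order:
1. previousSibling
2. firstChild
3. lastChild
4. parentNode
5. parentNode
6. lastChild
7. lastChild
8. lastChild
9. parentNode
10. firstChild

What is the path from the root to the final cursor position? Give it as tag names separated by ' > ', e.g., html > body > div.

After 1 (previousSibling): p (no-op, stayed)
After 2 (firstChild): h2
After 3 (lastChild): td
After 4 (parentNode): h2
After 5 (parentNode): p
After 6 (lastChild): section
After 7 (lastChild): th
After 8 (lastChild): title
After 9 (parentNode): th
After 10 (firstChild): title

Answer: p > section > th > title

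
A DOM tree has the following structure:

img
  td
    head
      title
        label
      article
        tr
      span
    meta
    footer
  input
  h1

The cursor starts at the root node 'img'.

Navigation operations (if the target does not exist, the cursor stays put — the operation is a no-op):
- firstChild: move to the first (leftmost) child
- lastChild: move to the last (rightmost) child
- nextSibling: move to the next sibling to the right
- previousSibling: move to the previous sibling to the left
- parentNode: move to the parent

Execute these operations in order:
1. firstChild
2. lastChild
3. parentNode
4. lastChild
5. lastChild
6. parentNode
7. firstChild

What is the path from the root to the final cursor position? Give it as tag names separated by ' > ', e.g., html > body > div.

Answer: img > td > head

Derivation:
After 1 (firstChild): td
After 2 (lastChild): footer
After 3 (parentNode): td
After 4 (lastChild): footer
After 5 (lastChild): footer (no-op, stayed)
After 6 (parentNode): td
After 7 (firstChild): head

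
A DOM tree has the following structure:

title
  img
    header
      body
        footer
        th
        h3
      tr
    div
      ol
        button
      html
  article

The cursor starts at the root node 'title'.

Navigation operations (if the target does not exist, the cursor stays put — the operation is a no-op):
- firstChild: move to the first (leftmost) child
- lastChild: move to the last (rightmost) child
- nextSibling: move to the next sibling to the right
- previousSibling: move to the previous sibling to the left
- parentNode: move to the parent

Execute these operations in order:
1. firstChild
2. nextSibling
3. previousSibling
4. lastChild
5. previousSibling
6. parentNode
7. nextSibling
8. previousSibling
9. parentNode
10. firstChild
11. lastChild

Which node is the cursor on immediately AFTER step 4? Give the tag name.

After 1 (firstChild): img
After 2 (nextSibling): article
After 3 (previousSibling): img
After 4 (lastChild): div

Answer: div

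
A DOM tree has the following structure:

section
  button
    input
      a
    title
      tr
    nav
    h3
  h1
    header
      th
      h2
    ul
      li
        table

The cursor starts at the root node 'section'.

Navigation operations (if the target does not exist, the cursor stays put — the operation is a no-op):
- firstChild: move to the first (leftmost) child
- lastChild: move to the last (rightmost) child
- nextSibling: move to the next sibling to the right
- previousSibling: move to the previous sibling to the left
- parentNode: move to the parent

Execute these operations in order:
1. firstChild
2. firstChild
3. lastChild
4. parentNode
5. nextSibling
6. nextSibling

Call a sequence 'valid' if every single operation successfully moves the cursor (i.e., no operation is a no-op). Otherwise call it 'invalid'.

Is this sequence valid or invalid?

Answer: valid

Derivation:
After 1 (firstChild): button
After 2 (firstChild): input
After 3 (lastChild): a
After 4 (parentNode): input
After 5 (nextSibling): title
After 6 (nextSibling): nav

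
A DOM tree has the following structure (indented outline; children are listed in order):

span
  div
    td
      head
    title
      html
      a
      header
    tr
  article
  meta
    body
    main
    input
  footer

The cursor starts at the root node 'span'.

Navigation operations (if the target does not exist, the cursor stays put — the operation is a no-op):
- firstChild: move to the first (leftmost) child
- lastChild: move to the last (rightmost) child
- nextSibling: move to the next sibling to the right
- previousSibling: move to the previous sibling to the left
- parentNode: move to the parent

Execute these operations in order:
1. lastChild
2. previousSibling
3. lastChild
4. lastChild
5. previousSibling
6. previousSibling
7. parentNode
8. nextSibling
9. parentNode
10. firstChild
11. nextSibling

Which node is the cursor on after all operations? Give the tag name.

Answer: article

Derivation:
After 1 (lastChild): footer
After 2 (previousSibling): meta
After 3 (lastChild): input
After 4 (lastChild): input (no-op, stayed)
After 5 (previousSibling): main
After 6 (previousSibling): body
After 7 (parentNode): meta
After 8 (nextSibling): footer
After 9 (parentNode): span
After 10 (firstChild): div
After 11 (nextSibling): article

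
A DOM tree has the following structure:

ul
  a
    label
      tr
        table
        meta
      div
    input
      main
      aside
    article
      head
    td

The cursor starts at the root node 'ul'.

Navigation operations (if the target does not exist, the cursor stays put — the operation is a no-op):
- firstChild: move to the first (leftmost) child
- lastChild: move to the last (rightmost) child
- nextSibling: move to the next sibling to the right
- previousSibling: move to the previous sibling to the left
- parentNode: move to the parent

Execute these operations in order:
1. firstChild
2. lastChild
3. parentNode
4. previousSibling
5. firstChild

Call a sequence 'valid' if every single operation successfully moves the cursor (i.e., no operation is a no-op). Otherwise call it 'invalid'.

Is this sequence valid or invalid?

Answer: invalid

Derivation:
After 1 (firstChild): a
After 2 (lastChild): td
After 3 (parentNode): a
After 4 (previousSibling): a (no-op, stayed)
After 5 (firstChild): label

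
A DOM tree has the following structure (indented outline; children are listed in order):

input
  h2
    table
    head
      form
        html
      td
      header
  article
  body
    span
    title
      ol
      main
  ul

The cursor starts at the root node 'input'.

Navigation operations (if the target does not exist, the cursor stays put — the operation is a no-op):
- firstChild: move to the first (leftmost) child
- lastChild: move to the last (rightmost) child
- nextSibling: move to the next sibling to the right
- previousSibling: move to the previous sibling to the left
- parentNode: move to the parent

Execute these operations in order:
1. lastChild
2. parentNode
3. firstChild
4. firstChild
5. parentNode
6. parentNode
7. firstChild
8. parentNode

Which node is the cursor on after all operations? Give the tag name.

After 1 (lastChild): ul
After 2 (parentNode): input
After 3 (firstChild): h2
After 4 (firstChild): table
After 5 (parentNode): h2
After 6 (parentNode): input
After 7 (firstChild): h2
After 8 (parentNode): input

Answer: input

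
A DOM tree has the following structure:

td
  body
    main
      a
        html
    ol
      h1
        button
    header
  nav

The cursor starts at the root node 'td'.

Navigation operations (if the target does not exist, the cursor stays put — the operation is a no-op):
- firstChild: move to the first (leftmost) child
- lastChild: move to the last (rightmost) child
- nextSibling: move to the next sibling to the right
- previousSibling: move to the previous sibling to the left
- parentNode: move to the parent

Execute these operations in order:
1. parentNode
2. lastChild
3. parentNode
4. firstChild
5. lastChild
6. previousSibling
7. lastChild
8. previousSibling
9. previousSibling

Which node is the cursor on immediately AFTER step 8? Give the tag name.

Answer: h1

Derivation:
After 1 (parentNode): td (no-op, stayed)
After 2 (lastChild): nav
After 3 (parentNode): td
After 4 (firstChild): body
After 5 (lastChild): header
After 6 (previousSibling): ol
After 7 (lastChild): h1
After 8 (previousSibling): h1 (no-op, stayed)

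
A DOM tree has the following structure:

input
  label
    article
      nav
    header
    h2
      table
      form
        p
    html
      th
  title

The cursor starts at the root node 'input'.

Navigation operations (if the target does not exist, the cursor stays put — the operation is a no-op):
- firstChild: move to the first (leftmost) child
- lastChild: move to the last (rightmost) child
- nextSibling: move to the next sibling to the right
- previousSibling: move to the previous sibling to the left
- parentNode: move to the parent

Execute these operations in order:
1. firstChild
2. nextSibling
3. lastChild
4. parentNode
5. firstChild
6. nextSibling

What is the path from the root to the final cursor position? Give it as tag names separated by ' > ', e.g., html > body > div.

After 1 (firstChild): label
After 2 (nextSibling): title
After 3 (lastChild): title (no-op, stayed)
After 4 (parentNode): input
After 5 (firstChild): label
After 6 (nextSibling): title

Answer: input > title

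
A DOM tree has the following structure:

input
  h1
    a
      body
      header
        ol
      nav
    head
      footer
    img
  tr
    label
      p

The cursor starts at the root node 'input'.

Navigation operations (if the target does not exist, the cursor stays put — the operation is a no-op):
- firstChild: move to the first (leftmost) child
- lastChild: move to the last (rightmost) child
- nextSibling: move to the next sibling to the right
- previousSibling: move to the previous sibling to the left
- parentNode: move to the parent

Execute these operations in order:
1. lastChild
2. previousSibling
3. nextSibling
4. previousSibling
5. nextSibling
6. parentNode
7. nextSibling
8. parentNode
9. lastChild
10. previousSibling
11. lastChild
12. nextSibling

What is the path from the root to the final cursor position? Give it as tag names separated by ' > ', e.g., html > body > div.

Answer: input > h1 > img

Derivation:
After 1 (lastChild): tr
After 2 (previousSibling): h1
After 3 (nextSibling): tr
After 4 (previousSibling): h1
After 5 (nextSibling): tr
After 6 (parentNode): input
After 7 (nextSibling): input (no-op, stayed)
After 8 (parentNode): input (no-op, stayed)
After 9 (lastChild): tr
After 10 (previousSibling): h1
After 11 (lastChild): img
After 12 (nextSibling): img (no-op, stayed)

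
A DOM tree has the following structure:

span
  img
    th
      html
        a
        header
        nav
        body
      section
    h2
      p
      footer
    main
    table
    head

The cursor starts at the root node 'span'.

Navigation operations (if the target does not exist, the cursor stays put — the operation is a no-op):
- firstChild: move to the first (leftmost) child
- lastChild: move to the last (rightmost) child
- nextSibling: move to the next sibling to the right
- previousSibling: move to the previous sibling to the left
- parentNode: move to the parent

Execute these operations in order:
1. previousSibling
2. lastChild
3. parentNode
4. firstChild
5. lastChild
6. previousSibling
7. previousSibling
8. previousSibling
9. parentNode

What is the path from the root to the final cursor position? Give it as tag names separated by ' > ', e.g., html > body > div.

Answer: span > img

Derivation:
After 1 (previousSibling): span (no-op, stayed)
After 2 (lastChild): img
After 3 (parentNode): span
After 4 (firstChild): img
After 5 (lastChild): head
After 6 (previousSibling): table
After 7 (previousSibling): main
After 8 (previousSibling): h2
After 9 (parentNode): img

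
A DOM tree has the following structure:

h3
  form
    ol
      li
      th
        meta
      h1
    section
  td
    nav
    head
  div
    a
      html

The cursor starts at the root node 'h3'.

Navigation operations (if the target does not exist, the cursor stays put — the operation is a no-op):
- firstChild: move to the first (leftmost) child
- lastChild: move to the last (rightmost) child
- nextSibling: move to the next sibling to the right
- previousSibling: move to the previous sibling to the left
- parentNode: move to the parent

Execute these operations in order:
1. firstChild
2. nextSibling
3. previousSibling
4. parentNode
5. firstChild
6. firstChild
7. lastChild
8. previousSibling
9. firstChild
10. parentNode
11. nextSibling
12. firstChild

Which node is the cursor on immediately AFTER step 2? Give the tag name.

After 1 (firstChild): form
After 2 (nextSibling): td

Answer: td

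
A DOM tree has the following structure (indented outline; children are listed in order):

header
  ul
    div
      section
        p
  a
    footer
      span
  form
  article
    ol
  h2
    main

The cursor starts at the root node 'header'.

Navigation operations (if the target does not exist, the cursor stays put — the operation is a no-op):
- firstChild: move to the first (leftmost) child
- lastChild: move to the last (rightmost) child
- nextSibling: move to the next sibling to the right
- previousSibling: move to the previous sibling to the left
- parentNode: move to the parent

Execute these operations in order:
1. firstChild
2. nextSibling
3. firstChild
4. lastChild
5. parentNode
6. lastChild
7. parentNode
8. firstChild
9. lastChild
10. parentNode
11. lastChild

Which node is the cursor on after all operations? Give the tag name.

Answer: span

Derivation:
After 1 (firstChild): ul
After 2 (nextSibling): a
After 3 (firstChild): footer
After 4 (lastChild): span
After 5 (parentNode): footer
After 6 (lastChild): span
After 7 (parentNode): footer
After 8 (firstChild): span
After 9 (lastChild): span (no-op, stayed)
After 10 (parentNode): footer
After 11 (lastChild): span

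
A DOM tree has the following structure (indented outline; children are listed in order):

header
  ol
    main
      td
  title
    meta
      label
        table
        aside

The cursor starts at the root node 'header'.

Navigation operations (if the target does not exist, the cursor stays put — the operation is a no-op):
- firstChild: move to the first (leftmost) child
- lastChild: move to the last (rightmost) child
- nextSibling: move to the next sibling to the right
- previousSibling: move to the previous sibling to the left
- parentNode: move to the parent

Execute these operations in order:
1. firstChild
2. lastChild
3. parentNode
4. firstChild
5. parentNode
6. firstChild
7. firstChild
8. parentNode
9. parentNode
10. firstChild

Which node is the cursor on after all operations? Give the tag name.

Answer: main

Derivation:
After 1 (firstChild): ol
After 2 (lastChild): main
After 3 (parentNode): ol
After 4 (firstChild): main
After 5 (parentNode): ol
After 6 (firstChild): main
After 7 (firstChild): td
After 8 (parentNode): main
After 9 (parentNode): ol
After 10 (firstChild): main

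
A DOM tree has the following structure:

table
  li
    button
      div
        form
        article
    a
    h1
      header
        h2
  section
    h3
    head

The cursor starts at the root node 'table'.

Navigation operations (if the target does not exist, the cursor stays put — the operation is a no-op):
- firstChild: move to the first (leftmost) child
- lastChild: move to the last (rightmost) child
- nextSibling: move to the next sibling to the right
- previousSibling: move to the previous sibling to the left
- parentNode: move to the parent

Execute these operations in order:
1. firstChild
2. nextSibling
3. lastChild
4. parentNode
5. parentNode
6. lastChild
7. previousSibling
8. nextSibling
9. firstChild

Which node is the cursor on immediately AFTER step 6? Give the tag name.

Answer: section

Derivation:
After 1 (firstChild): li
After 2 (nextSibling): section
After 3 (lastChild): head
After 4 (parentNode): section
After 5 (parentNode): table
After 6 (lastChild): section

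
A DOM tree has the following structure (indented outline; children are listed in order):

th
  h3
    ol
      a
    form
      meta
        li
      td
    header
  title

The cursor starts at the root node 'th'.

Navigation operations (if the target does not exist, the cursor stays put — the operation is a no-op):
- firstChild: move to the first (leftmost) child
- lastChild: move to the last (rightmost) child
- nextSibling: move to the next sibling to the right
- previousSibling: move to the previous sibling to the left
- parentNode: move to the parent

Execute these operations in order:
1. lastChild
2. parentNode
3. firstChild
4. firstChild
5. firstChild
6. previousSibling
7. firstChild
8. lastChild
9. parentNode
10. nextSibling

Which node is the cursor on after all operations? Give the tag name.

After 1 (lastChild): title
After 2 (parentNode): th
After 3 (firstChild): h3
After 4 (firstChild): ol
After 5 (firstChild): a
After 6 (previousSibling): a (no-op, stayed)
After 7 (firstChild): a (no-op, stayed)
After 8 (lastChild): a (no-op, stayed)
After 9 (parentNode): ol
After 10 (nextSibling): form

Answer: form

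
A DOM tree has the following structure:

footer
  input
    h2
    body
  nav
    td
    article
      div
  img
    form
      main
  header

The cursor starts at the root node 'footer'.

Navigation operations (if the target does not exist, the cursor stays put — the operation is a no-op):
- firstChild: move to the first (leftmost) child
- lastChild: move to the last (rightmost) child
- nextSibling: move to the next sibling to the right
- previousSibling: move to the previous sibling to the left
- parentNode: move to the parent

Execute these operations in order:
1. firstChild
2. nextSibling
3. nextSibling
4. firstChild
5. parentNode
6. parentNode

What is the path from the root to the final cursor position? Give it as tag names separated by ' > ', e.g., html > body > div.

Answer: footer

Derivation:
After 1 (firstChild): input
After 2 (nextSibling): nav
After 3 (nextSibling): img
After 4 (firstChild): form
After 5 (parentNode): img
After 6 (parentNode): footer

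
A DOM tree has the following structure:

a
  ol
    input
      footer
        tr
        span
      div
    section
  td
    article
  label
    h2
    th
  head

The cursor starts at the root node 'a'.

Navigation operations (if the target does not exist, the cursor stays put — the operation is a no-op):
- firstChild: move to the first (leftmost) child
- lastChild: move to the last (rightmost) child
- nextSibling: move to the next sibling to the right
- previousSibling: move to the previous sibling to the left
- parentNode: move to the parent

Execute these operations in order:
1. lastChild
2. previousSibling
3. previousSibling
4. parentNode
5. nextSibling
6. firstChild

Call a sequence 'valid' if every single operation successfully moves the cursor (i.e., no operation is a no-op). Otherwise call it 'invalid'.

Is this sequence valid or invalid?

Answer: invalid

Derivation:
After 1 (lastChild): head
After 2 (previousSibling): label
After 3 (previousSibling): td
After 4 (parentNode): a
After 5 (nextSibling): a (no-op, stayed)
After 6 (firstChild): ol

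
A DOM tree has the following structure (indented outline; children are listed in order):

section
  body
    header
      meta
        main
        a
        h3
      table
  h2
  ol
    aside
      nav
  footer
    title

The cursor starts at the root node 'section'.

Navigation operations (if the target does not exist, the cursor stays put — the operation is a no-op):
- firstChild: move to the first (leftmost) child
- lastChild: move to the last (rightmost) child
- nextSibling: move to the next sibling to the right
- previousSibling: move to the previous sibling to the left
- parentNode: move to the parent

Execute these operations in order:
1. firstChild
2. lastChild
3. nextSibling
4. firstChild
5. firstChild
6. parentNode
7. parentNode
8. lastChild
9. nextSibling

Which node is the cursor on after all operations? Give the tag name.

Answer: table

Derivation:
After 1 (firstChild): body
After 2 (lastChild): header
After 3 (nextSibling): header (no-op, stayed)
After 4 (firstChild): meta
After 5 (firstChild): main
After 6 (parentNode): meta
After 7 (parentNode): header
After 8 (lastChild): table
After 9 (nextSibling): table (no-op, stayed)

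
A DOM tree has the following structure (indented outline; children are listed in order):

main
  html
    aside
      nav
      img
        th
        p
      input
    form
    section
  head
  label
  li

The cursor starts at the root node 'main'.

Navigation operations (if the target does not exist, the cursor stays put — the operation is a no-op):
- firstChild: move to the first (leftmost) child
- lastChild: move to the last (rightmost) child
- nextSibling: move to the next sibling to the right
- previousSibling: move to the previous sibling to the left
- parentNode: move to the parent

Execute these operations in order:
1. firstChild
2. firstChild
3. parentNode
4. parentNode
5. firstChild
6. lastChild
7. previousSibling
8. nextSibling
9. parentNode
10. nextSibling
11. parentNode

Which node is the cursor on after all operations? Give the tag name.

Answer: main

Derivation:
After 1 (firstChild): html
After 2 (firstChild): aside
After 3 (parentNode): html
After 4 (parentNode): main
After 5 (firstChild): html
After 6 (lastChild): section
After 7 (previousSibling): form
After 8 (nextSibling): section
After 9 (parentNode): html
After 10 (nextSibling): head
After 11 (parentNode): main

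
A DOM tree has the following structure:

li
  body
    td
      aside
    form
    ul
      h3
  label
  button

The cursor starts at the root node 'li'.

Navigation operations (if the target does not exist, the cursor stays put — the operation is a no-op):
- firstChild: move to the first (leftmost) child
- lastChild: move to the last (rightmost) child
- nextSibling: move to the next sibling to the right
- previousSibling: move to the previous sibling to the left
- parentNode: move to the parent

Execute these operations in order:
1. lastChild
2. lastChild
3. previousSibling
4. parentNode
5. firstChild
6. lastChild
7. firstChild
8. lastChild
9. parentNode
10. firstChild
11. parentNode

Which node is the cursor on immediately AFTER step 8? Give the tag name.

Answer: h3

Derivation:
After 1 (lastChild): button
After 2 (lastChild): button (no-op, stayed)
After 3 (previousSibling): label
After 4 (parentNode): li
After 5 (firstChild): body
After 6 (lastChild): ul
After 7 (firstChild): h3
After 8 (lastChild): h3 (no-op, stayed)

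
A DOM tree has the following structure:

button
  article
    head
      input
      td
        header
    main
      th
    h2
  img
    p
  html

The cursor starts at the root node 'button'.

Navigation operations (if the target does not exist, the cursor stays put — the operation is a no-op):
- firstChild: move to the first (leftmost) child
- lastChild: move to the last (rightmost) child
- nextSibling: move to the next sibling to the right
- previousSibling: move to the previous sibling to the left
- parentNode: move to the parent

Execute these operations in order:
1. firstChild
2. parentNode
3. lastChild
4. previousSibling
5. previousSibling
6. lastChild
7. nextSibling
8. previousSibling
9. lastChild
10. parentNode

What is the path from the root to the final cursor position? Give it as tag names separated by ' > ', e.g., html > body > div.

After 1 (firstChild): article
After 2 (parentNode): button
After 3 (lastChild): html
After 4 (previousSibling): img
After 5 (previousSibling): article
After 6 (lastChild): h2
After 7 (nextSibling): h2 (no-op, stayed)
After 8 (previousSibling): main
After 9 (lastChild): th
After 10 (parentNode): main

Answer: button > article > main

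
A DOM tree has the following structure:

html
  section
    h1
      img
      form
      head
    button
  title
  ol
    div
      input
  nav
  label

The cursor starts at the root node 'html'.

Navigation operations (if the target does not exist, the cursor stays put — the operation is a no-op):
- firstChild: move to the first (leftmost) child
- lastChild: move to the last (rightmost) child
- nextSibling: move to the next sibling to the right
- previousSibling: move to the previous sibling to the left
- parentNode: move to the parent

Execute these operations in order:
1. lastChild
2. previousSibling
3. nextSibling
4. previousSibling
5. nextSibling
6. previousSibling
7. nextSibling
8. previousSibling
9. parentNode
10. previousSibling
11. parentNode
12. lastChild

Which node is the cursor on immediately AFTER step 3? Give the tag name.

Answer: label

Derivation:
After 1 (lastChild): label
After 2 (previousSibling): nav
After 3 (nextSibling): label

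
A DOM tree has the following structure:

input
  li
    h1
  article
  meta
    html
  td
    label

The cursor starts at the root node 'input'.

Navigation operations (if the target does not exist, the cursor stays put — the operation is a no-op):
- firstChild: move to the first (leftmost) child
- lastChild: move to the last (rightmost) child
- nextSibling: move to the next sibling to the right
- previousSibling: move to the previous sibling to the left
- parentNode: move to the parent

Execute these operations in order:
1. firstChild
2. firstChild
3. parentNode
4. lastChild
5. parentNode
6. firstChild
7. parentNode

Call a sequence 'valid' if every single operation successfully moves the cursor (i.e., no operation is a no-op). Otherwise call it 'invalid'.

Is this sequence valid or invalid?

Answer: valid

Derivation:
After 1 (firstChild): li
After 2 (firstChild): h1
After 3 (parentNode): li
After 4 (lastChild): h1
After 5 (parentNode): li
After 6 (firstChild): h1
After 7 (parentNode): li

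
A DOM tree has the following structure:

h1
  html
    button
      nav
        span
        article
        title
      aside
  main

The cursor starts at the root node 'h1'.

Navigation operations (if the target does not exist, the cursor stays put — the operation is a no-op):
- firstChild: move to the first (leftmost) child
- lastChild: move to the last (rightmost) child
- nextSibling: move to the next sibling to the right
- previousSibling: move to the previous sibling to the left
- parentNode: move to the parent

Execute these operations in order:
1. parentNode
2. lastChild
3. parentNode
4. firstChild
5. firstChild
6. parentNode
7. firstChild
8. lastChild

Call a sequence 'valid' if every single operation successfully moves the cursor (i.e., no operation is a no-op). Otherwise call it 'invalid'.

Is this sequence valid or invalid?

After 1 (parentNode): h1 (no-op, stayed)
After 2 (lastChild): main
After 3 (parentNode): h1
After 4 (firstChild): html
After 5 (firstChild): button
After 6 (parentNode): html
After 7 (firstChild): button
After 8 (lastChild): aside

Answer: invalid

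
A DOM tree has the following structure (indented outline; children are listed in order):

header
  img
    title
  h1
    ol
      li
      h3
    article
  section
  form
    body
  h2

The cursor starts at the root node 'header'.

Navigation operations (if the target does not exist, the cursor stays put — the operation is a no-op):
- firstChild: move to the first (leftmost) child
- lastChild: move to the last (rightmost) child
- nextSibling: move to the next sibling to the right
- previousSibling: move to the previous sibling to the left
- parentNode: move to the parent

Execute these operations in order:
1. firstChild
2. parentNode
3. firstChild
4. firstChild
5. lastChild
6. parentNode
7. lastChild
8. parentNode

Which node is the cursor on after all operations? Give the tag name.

Answer: img

Derivation:
After 1 (firstChild): img
After 2 (parentNode): header
After 3 (firstChild): img
After 4 (firstChild): title
After 5 (lastChild): title (no-op, stayed)
After 6 (parentNode): img
After 7 (lastChild): title
After 8 (parentNode): img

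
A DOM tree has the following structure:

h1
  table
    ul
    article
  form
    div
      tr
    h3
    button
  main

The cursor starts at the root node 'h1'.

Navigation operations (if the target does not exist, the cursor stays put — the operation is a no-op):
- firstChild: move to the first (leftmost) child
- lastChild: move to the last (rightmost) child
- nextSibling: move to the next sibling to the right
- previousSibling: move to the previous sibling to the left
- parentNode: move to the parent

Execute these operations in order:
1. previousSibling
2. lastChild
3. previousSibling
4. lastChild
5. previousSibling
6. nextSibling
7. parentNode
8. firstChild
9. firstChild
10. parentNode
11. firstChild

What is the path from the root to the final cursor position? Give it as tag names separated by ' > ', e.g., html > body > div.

After 1 (previousSibling): h1 (no-op, stayed)
After 2 (lastChild): main
After 3 (previousSibling): form
After 4 (lastChild): button
After 5 (previousSibling): h3
After 6 (nextSibling): button
After 7 (parentNode): form
After 8 (firstChild): div
After 9 (firstChild): tr
After 10 (parentNode): div
After 11 (firstChild): tr

Answer: h1 > form > div > tr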